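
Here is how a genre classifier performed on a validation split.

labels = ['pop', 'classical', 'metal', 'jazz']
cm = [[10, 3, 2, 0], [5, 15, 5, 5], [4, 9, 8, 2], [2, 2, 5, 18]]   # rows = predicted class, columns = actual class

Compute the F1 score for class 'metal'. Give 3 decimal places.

Treat 'metal' as positive and all other classes as negative.
F1 score = 2·TP/(2·TP+FP+FN).
metal: TP=8, FP=4+9+2=15, FN=2+5+5=12 → 16/43 = 0.3721

0.372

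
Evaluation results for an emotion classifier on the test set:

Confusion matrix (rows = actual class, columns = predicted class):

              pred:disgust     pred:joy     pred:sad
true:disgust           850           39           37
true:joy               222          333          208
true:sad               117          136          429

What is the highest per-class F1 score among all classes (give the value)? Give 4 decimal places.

Per-class F1 score (2·TP/(2·TP+FP+FN)):
  disgust: TP=850, FP=222+117=339, FN=39+37=76 → 1700/2115 = 0.80378
  joy: TP=333, FP=39+136=175, FN=222+208=430 → 666/1271 = 0.52400
  sad: TP=429, FP=37+208=245, FN=117+136=253 → 858/1356 = 0.63274
Highest is class 'disgust' with F1 score = 0.8038.

0.8038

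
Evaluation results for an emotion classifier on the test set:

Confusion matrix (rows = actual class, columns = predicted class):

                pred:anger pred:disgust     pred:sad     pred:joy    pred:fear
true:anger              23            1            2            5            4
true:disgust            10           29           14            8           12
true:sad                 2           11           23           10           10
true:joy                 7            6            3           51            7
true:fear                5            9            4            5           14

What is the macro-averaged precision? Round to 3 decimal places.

Per-class precision (TP/(TP+FP)):
  anger: TP=23, FP=10+2+7+5=24 → 23/47 = 0.4894
  disgust: TP=29, FP=1+11+6+9=27 → 29/56 = 0.5179
  sad: TP=23, FP=2+14+3+4=23 → 23/46 = 0.5000
  joy: TP=51, FP=5+8+10+5=28 → 51/79 = 0.6456
  fear: TP=14, FP=4+12+10+7=33 → 14/47 = 0.2979
Macro-precision = mean = (0.4894 + 0.5179 + 0.5000 + 0.6456 + 0.2979) / 5 = 0.490

0.490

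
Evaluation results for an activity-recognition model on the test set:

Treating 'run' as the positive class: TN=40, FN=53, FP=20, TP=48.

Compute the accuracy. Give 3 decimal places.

0.547

Accuracy = (TP+TN)/N = (48+40)/161 = 0.547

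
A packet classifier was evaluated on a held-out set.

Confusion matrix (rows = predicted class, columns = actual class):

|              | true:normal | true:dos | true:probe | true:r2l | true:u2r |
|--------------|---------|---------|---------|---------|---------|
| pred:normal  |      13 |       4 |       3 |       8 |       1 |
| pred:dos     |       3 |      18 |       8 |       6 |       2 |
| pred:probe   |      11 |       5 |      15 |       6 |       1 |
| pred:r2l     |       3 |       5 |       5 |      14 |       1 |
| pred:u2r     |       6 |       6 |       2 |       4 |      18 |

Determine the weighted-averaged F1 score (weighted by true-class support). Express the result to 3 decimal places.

0.457

Per-class F1 score (2·TP/(2·TP+FP+FN)):
  normal: TP=13, FP=4+3+8+1=16, FN=3+11+3+6=23 → 26/65 = 0.4000
  dos: TP=18, FP=3+8+6+2=19, FN=4+5+5+6=20 → 36/75 = 0.4800
  probe: TP=15, FP=11+5+6+1=23, FN=3+8+5+2=18 → 30/71 = 0.4225
  r2l: TP=14, FP=3+5+5+1=14, FN=8+6+6+4=24 → 28/66 = 0.4242
  u2r: TP=18, FP=6+6+2+4=18, FN=1+2+1+1=5 → 36/59 = 0.6102
Weighted-F1 score = Σ (supportᵢ/N)·F1 scoreᵢ with N=168: (36/168)·0.4000 + (38/168)·0.4800 + (33/168)·0.4225 + (38/168)·0.4242 + (23/168)·0.6102 = 0.457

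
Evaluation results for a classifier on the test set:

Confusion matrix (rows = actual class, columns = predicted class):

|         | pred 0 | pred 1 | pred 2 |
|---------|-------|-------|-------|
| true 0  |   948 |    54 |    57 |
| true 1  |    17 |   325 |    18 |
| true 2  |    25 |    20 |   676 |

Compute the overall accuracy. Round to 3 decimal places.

Accuracy = trace / total = (948+325+676=1949) / 2140 = 1949/2140 = 0.911

0.911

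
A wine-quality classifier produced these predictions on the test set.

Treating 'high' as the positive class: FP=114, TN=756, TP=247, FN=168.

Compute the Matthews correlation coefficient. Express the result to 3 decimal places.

MCC = (TP·TN − FP·FN) / √((TP+FP)(TP+FN)(TN+FP)(TN+FN))
Numerator = 247·756 − 114·168 = 167580
Denominator = √(361·415·870·924) = √120433282200 = 347034.9870
MCC = 167580 / 347034.9870 = 0.483

0.483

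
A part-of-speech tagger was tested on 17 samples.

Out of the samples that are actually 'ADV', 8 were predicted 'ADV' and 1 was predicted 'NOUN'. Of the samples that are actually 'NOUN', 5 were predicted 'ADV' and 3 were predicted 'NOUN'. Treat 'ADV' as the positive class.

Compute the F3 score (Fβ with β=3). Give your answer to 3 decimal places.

Fβ = (1+β²)·TP / ((1+β²)·TP + β²·FN + FP), with β²=9
= 10·8 / (10·8 + 9·1 + 5) = 0.851

0.851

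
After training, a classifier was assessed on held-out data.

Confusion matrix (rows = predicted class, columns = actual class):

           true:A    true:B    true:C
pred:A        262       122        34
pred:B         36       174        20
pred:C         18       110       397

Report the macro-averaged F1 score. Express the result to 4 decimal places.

0.6915

Per-class F1 score (2·TP/(2·TP+FP+FN)):
  A: TP=262, FP=122+34=156, FN=36+18=54 → 524/734 = 0.71390
  B: TP=174, FP=36+20=56, FN=122+110=232 → 348/636 = 0.54717
  C: TP=397, FP=18+110=128, FN=34+20=54 → 794/976 = 0.81352
Macro-F1 score = mean = (0.71390 + 0.54717 + 0.81352) / 3 = 0.6915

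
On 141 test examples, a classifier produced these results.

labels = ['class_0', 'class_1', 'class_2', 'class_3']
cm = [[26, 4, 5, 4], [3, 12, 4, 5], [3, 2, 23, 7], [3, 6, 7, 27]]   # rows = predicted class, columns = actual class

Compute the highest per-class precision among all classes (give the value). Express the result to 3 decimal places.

Per-class precision (TP/(TP+FP)):
  class_0: TP=26, FP=4+5+4=13 → 26/39 = 0.6667
  class_1: TP=12, FP=3+4+5=12 → 12/24 = 0.5000
  class_2: TP=23, FP=3+2+7=12 → 23/35 = 0.6571
  class_3: TP=27, FP=3+6+7=16 → 27/43 = 0.6279
Highest is class 'class_0' with precision = 0.667.

0.667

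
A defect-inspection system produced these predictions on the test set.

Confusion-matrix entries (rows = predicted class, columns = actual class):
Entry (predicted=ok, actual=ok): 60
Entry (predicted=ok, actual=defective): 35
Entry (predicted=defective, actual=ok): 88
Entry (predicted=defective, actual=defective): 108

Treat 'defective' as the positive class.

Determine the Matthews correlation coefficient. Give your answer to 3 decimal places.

0.171

MCC = (TP·TN − FP·FN) / √((TP+FP)(TP+FN)(TN+FP)(TN+FN))
Numerator = 108·60 − 88·35 = 3400
Denominator = √(196·143·148·95) = √394073680 = 19851.2891
MCC = 3400 / 19851.2891 = 0.171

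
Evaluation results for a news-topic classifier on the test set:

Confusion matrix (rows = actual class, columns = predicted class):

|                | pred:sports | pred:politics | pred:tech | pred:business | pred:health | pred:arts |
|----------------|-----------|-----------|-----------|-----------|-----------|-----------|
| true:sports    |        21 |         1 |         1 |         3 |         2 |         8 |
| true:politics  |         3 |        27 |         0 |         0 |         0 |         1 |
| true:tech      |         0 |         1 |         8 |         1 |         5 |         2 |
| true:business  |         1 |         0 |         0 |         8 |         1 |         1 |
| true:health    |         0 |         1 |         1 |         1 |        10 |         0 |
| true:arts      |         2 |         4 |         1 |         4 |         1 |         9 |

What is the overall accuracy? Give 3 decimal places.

0.643

Accuracy = trace / total = (21+27+8+8+10+9=83) / 129 = 83/129 = 0.643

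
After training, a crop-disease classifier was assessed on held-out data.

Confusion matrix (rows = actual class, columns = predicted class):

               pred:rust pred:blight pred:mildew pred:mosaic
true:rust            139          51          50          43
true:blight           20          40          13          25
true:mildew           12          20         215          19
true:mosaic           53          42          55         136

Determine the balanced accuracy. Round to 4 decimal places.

Balanced accuracy = mean of per-class recall.
  rust: recall = 139/283 = 0.49117
  blight: recall = 40/98 = 0.40816
  mildew: recall = 215/266 = 0.80827
  mosaic: recall = 136/286 = 0.47552
Mean = (0.49117 + 0.40816 + 0.80827 + 0.47552) / 4 = 0.5458

0.5458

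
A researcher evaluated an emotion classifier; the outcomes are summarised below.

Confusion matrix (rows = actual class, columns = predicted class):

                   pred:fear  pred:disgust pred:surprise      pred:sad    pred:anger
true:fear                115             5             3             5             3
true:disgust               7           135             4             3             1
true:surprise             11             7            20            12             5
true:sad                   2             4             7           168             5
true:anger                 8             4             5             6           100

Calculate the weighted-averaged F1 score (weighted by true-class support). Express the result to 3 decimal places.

Per-class F1 score (2·TP/(2·TP+FP+FN)):
  fear: TP=115, FP=7+11+2+8=28, FN=5+3+5+3=16 → 230/274 = 0.8394
  disgust: TP=135, FP=5+7+4+4=20, FN=7+4+3+1=15 → 270/305 = 0.8852
  surprise: TP=20, FP=3+4+7+5=19, FN=11+7+12+5=35 → 40/94 = 0.4255
  sad: TP=168, FP=5+3+12+6=26, FN=2+4+7+5=18 → 336/380 = 0.8842
  anger: TP=100, FP=3+1+5+5=14, FN=8+4+5+6=23 → 200/237 = 0.8439
Weighted-F1 score = Σ (supportᵢ/N)·F1 scoreᵢ with N=645: (131/645)·0.8394 + (150/645)·0.8852 + (55/645)·0.4255 + (186/645)·0.8842 + (123/645)·0.8439 = 0.829

0.829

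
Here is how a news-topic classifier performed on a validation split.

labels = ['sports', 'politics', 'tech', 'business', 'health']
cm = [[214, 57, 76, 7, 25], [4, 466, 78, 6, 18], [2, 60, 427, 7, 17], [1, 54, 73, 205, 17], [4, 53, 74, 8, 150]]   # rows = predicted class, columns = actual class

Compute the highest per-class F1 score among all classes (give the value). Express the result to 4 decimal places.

0.7385

Per-class F1 score (2·TP/(2·TP+FP+FN)):
  sports: TP=214, FP=57+76+7+25=165, FN=4+2+1+4=11 → 428/604 = 0.70861
  politics: TP=466, FP=4+78+6+18=106, FN=57+60+54+53=224 → 932/1262 = 0.73851
  tech: TP=427, FP=2+60+7+17=86, FN=76+78+73+74=301 → 854/1241 = 0.68815
  business: TP=205, FP=1+54+73+17=145, FN=7+6+7+8=28 → 410/583 = 0.70326
  health: TP=150, FP=4+53+74+8=139, FN=25+18+17+17=77 → 300/516 = 0.58140
Highest is class 'politics' with F1 score = 0.7385.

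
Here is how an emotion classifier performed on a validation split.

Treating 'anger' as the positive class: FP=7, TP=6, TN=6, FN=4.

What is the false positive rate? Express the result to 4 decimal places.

0.5385

FPR = FP/(FP+TN) = 7/(7+6) = 0.5385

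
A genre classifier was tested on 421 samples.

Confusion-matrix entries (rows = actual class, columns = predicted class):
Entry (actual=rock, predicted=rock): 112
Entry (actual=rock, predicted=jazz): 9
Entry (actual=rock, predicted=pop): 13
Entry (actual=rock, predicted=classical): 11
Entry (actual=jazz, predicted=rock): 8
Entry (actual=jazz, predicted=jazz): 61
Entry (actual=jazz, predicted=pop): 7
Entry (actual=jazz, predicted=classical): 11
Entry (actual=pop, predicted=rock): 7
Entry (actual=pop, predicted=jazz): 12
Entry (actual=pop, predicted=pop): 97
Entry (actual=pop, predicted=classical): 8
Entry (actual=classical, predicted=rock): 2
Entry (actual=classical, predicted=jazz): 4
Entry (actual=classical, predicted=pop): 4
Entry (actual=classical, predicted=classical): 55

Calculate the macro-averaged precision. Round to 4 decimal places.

Per-class precision (TP/(TP+FP)):
  rock: TP=112, FP=8+7+2=17 → 112/129 = 0.86822
  jazz: TP=61, FP=9+12+4=25 → 61/86 = 0.70930
  pop: TP=97, FP=13+7+4=24 → 97/121 = 0.80165
  classical: TP=55, FP=11+11+8=30 → 55/85 = 0.64706
Macro-precision = mean = (0.86822 + 0.70930 + 0.80165 + 0.64706) / 4 = 0.7566

0.7566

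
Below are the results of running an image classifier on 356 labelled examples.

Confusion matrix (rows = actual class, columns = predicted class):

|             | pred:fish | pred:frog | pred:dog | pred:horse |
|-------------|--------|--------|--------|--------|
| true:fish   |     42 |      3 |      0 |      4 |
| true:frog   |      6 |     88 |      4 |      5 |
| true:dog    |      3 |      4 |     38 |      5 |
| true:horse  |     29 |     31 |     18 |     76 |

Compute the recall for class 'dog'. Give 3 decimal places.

Take TP from the diagonal, FP from the rest of the 'dog' prediction marginal, FN from the rest of the 'dog' actual marginal.
recall = TP/(TP+FN).
dog: TP=38, FN=3+4+5=12 → 38/50 = 0.7600

0.760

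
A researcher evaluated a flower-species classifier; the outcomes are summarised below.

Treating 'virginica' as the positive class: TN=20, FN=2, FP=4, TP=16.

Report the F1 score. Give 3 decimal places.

0.842

Precision = TP/(TP+FP) = 16/20 = 0.8000
Recall = TP/(TP+FN) = 16/18 = 0.8889
F1 = 2·TP/(2·TP+FP+FN) = 32/38 = 0.842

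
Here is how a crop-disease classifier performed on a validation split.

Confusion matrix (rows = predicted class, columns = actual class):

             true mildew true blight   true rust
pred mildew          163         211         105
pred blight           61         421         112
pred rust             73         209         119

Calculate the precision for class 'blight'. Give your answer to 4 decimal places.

0.7088

precision = TP/(TP+FP).
blight: TP=421, FP=61+112=173 → 421/594 = 0.70875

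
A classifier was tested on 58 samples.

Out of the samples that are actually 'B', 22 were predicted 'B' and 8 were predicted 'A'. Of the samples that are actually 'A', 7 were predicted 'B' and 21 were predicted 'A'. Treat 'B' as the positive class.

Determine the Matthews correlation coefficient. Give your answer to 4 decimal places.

0.4830

MCC = (TP·TN − FP·FN) / √((TP+FP)(TP+FN)(TN+FP)(TN+FN))
Numerator = 22·21 − 7·8 = 406
Denominator = √(29·30·28·29) = √706440 = 840.4999
MCC = 406 / 840.4999 = 0.4830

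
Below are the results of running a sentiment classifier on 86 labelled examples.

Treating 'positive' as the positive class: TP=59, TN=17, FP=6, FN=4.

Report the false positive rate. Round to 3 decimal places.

FPR = FP/(FP+TN) = 6/(6+17) = 0.261

0.261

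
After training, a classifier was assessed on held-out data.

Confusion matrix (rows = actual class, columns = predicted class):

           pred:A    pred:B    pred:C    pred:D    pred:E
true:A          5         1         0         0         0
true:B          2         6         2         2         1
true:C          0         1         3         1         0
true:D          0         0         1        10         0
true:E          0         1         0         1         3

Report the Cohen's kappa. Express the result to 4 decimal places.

Observed agreement pₒ = trace/N = 27/40 = 0.67500
Expected agreement pₑ = Σ (rowᵢ·colᵢ)/N² = (6·7 + 13·9 + 5·6 + 11·14 + 5·4)/40² = 0.22688
κ = (pₒ − pₑ)/(1 − pₑ) = (0.67500 − 0.22688)/(1 − 0.22688) = 0.5796

0.5796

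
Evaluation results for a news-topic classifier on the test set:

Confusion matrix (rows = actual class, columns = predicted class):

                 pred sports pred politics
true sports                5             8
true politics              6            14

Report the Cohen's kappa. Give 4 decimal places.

Observed agreement pₒ = trace/N = 19/33 = 0.57576
Expected agreement pₑ = Σ (rowᵢ·colᵢ)/N² = (13·11 + 20·22)/33² = 0.53535
κ = (pₒ − pₑ)/(1 − pₑ) = (0.57576 − 0.53535)/(1 − 0.53535) = 0.0870

0.0870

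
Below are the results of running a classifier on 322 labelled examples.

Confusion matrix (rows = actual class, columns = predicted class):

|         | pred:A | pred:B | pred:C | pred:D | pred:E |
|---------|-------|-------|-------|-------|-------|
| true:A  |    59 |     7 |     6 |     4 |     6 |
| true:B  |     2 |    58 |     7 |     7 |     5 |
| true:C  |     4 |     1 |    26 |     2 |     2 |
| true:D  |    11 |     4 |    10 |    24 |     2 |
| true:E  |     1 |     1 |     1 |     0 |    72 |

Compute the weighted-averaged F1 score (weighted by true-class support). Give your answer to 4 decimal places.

Per-class F1 score (2·TP/(2·TP+FP+FN)):
  A: TP=59, FP=2+4+11+1=18, FN=7+6+4+6=23 → 118/159 = 0.74214
  B: TP=58, FP=7+1+4+1=13, FN=2+7+7+5=21 → 116/150 = 0.77333
  C: TP=26, FP=6+7+10+1=24, FN=4+1+2+2=9 → 52/85 = 0.61176
  D: TP=24, FP=4+7+2+0=13, FN=11+4+10+2=27 → 48/88 = 0.54545
  E: TP=72, FP=6+5+2+2=15, FN=1+1+1+0=3 → 144/162 = 0.88889
Weighted-F1 score = Σ (supportᵢ/N)·F1 scoreᵢ with N=322: (82/322)·0.74214 + (79/322)·0.77333 + (35/322)·0.61176 + (51/322)·0.54545 + (75/322)·0.88889 = 0.7386

0.7386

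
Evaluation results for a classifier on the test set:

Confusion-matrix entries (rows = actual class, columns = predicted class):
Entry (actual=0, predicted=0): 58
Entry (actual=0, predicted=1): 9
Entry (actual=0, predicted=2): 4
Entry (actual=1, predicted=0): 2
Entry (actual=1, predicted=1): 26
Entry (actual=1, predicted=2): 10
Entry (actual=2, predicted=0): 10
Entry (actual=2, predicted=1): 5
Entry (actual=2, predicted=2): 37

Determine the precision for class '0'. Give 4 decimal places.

0.8286

Take TP from the diagonal, FP from the rest of the '0' prediction marginal, FN from the rest of the '0' actual marginal.
precision = TP/(TP+FP).
0: TP=58, FP=2+10=12 → 58/70 = 0.82857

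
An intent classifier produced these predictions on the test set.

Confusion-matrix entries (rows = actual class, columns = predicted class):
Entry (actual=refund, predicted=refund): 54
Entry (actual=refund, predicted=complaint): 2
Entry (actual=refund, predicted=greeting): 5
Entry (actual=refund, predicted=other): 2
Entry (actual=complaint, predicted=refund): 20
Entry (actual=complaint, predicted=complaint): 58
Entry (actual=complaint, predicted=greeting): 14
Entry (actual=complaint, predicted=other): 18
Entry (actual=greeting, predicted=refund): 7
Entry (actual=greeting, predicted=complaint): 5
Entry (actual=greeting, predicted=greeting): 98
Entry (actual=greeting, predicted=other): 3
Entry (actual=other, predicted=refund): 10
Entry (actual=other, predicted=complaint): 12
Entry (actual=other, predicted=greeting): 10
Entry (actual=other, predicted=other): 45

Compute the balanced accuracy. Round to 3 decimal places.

Balanced accuracy = mean of per-class recall.
  refund: recall = 54/63 = 0.8571
  complaint: recall = 58/110 = 0.5273
  greeting: recall = 98/113 = 0.8673
  other: recall = 45/77 = 0.5844
Mean = (0.8571 + 0.5273 + 0.8673 + 0.5844) / 4 = 0.709

0.709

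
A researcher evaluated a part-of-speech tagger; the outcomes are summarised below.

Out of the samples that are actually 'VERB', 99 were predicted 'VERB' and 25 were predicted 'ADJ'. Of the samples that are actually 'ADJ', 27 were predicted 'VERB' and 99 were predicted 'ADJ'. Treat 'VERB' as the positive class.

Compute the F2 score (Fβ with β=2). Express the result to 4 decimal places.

0.7958

Fβ = (1+β²)·TP / ((1+β²)·TP + β²·FN + FP), with β²=4
= 5·99 / (5·99 + 4·25 + 27) = 0.7958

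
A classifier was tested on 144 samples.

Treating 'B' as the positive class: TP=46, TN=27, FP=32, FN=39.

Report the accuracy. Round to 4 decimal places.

Accuracy = (TP+TN)/N = (46+27)/144 = 0.5069

0.5069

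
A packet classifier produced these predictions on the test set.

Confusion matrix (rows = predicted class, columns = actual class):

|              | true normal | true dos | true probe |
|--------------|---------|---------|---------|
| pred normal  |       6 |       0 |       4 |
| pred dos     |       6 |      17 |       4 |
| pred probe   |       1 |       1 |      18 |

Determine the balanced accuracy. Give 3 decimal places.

Balanced accuracy = mean of per-class recall.
  normal: recall = 6/13 = 0.4615
  dos: recall = 17/18 = 0.9444
  probe: recall = 18/26 = 0.6923
Mean = (0.4615 + 0.9444 + 0.6923) / 3 = 0.699

0.699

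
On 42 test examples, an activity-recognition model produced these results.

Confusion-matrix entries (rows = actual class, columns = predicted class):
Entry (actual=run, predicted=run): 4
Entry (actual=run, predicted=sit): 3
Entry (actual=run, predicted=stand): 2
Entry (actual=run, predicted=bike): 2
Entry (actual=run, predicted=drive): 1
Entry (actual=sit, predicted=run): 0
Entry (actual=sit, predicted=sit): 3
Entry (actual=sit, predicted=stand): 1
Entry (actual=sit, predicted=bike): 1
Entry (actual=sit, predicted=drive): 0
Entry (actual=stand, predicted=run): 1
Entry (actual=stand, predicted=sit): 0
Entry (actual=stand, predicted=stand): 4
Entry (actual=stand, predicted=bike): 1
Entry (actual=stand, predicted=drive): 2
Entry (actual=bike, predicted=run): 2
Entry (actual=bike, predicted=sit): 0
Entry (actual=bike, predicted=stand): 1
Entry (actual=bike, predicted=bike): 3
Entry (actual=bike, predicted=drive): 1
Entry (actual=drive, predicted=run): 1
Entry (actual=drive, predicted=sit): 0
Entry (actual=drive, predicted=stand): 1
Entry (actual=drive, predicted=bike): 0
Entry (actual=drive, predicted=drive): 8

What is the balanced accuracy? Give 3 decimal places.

Balanced accuracy = mean of per-class recall.
  run: recall = 4/12 = 0.3333
  sit: recall = 3/5 = 0.6000
  stand: recall = 4/8 = 0.5000
  bike: recall = 3/7 = 0.4286
  drive: recall = 8/10 = 0.8000
Mean = (0.3333 + 0.6000 + 0.5000 + 0.4286 + 0.8000) / 5 = 0.532

0.532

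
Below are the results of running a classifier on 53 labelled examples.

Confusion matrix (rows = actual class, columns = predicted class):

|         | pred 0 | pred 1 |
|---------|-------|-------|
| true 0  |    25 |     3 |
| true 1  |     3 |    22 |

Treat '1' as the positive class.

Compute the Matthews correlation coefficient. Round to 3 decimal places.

0.773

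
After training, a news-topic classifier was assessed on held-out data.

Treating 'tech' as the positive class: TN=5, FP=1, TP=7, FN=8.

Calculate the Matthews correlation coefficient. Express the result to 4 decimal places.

0.2791

MCC = (TP·TN − FP·FN) / √((TP+FP)(TP+FN)(TN+FP)(TN+FN))
Numerator = 7·5 − 1·8 = 27
Denominator = √(8·15·6·13) = √9360 = 96.7471
MCC = 27 / 96.7471 = 0.2791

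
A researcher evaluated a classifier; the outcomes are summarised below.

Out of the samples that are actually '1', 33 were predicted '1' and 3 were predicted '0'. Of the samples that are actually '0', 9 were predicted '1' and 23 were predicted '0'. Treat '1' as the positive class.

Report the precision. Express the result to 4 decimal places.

Precision = TP/(TP+FP) = 33/(33+9) = 33/42 = 0.7857

0.7857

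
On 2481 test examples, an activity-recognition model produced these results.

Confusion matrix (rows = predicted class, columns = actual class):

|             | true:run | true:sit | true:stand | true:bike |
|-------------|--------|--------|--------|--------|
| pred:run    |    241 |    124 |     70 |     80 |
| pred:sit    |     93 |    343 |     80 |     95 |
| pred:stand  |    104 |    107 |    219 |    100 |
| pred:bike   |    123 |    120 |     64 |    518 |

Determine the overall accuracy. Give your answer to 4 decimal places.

0.5324

Accuracy = trace / total = (241+343+219+518=1321) / 2481 = 1321/2481 = 0.5324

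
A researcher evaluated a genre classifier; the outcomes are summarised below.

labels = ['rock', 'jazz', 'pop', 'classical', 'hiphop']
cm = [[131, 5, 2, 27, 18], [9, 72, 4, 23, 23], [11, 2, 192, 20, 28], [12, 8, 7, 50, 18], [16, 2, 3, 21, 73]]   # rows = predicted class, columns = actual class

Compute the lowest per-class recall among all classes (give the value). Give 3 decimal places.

0.355

Per-class recall (TP/(TP+FN)):
  rock: TP=131, FN=9+11+12+16=48 → 131/179 = 0.7318
  jazz: TP=72, FN=5+2+8+2=17 → 72/89 = 0.8090
  pop: TP=192, FN=2+4+7+3=16 → 192/208 = 0.9231
  classical: TP=50, FN=27+23+20+21=91 → 50/141 = 0.3546
  hiphop: TP=73, FN=18+23+28+18=87 → 73/160 = 0.4563
Lowest is class 'classical' with recall = 0.355.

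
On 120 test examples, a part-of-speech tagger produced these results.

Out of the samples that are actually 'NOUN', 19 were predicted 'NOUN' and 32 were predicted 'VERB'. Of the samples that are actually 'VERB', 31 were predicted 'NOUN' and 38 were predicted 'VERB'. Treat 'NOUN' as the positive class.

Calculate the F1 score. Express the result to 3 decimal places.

0.376

Precision = TP/(TP+FP) = 19/50 = 0.3800
Recall = TP/(TP+FN) = 19/51 = 0.3725
F1 = 2·TP/(2·TP+FP+FN) = 38/101 = 0.376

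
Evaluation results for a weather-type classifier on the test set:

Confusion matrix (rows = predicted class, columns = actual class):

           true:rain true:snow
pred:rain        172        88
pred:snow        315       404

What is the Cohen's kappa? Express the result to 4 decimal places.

Observed agreement pₒ = trace/N = 576/979 = 0.58836
Expected agreement pₑ = Σ (rowᵢ·colᵢ)/N² = (487·260 + 492·719)/979² = 0.50120
κ = (pₒ − pₑ)/(1 − pₑ) = (0.58836 − 0.50120)/(1 − 0.50120) = 0.1747

0.1747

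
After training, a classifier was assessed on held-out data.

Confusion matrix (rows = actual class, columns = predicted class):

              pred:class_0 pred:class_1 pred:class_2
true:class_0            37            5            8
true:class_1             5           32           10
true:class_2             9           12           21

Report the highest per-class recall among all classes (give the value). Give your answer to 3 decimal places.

Per-class recall (TP/(TP+FN)):
  class_0: TP=37, FN=5+8=13 → 37/50 = 0.7400
  class_1: TP=32, FN=5+10=15 → 32/47 = 0.6809
  class_2: TP=21, FN=9+12=21 → 21/42 = 0.5000
Highest is class 'class_0' with recall = 0.740.

0.740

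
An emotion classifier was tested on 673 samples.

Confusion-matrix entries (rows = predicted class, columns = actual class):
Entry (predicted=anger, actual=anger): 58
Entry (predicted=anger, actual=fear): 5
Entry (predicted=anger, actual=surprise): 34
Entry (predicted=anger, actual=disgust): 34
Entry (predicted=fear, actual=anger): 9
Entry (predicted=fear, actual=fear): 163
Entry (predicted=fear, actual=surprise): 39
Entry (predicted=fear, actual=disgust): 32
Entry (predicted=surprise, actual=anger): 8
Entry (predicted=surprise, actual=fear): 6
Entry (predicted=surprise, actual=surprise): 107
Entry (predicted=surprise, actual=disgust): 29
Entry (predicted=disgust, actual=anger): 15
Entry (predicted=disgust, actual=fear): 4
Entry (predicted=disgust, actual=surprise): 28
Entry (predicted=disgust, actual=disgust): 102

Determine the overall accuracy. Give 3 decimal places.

0.639

Accuracy = trace / total = (58+163+107+102=430) / 673 = 430/673 = 0.639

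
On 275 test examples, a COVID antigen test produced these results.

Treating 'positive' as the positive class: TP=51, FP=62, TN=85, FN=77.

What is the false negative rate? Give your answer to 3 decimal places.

FNR = FN/(FN+TP) = 77/(77+51) = 0.602

0.602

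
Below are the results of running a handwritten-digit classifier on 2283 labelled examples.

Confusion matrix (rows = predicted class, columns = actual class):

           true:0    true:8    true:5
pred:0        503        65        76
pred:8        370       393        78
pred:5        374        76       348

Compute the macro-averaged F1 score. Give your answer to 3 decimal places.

Per-class F1 score (2·TP/(2·TP+FP+FN)):
  0: TP=503, FP=65+76=141, FN=370+374=744 → 1006/1891 = 0.5320
  8: TP=393, FP=370+78=448, FN=65+76=141 → 786/1375 = 0.5716
  5: TP=348, FP=374+76=450, FN=76+78=154 → 696/1300 = 0.5354
Macro-F1 score = mean = (0.5320 + 0.5716 + 0.5354) / 3 = 0.546

0.546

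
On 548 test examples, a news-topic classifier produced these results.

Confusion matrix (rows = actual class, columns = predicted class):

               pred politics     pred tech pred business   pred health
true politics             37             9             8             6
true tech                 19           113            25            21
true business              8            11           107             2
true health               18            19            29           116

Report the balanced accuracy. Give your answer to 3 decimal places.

Balanced accuracy = mean of per-class recall.
  politics: recall = 37/60 = 0.6167
  tech: recall = 113/178 = 0.6348
  business: recall = 107/128 = 0.8359
  health: recall = 116/182 = 0.6374
Mean = (0.6167 + 0.6348 + 0.8359 + 0.6374) / 4 = 0.681

0.681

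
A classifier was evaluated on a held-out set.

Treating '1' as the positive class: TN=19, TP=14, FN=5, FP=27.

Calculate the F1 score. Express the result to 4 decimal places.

Precision = TP/(TP+FP) = 14/41 = 0.3415
Recall = TP/(TP+FN) = 14/19 = 0.7368
F1 = 2·TP/(2·TP+FP+FN) = 28/60 = 0.4667

0.4667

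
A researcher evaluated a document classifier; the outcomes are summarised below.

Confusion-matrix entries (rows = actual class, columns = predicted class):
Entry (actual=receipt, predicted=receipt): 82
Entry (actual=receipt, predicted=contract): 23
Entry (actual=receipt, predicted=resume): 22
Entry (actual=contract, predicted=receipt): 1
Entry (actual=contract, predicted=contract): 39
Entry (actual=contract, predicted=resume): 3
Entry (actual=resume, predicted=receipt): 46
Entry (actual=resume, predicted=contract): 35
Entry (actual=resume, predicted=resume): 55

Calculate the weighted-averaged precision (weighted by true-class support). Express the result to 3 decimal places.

0.626

Per-class precision (TP/(TP+FP)):
  receipt: TP=82, FP=1+46=47 → 82/129 = 0.6357
  contract: TP=39, FP=23+35=58 → 39/97 = 0.4021
  resume: TP=55, FP=22+3=25 → 55/80 = 0.6875
Weighted-precision = Σ (supportᵢ/N)·precisionᵢ with N=306: (127/306)·0.6357 + (43/306)·0.4021 + (136/306)·0.6875 = 0.626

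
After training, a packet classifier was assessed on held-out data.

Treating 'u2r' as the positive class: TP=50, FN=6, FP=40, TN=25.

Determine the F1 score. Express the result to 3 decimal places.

Precision = TP/(TP+FP) = 50/90 = 0.5556
Recall = TP/(TP+FN) = 50/56 = 0.8929
F1 = 2·TP/(2·TP+FP+FN) = 100/146 = 0.685

0.685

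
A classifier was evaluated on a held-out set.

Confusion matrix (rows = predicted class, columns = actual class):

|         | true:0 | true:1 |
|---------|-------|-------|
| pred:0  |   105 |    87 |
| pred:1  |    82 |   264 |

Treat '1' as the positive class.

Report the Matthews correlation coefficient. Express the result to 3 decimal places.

MCC = (TP·TN − FP·FN) / √((TP+FP)(TP+FN)(TN+FP)(TN+FN))
Numerator = 264·105 − 82·87 = 20586
Denominator = √(346·351·187·192) = √4360397184 = 66033.3036
MCC = 20586 / 66033.3036 = 0.312

0.312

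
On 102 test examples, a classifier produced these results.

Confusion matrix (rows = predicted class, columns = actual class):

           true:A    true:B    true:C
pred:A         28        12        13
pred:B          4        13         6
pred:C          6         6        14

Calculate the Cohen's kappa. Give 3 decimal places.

0.297

Observed agreement pₒ = trace/N = 55/102 = 0.5392
Expected agreement pₑ = Σ (rowᵢ·colᵢ)/N² = (38·53 + 31·23 + 33·26)/102² = 0.3446
κ = (pₒ − pₑ)/(1 − pₑ) = (0.5392 − 0.3446)/(1 − 0.3446) = 0.297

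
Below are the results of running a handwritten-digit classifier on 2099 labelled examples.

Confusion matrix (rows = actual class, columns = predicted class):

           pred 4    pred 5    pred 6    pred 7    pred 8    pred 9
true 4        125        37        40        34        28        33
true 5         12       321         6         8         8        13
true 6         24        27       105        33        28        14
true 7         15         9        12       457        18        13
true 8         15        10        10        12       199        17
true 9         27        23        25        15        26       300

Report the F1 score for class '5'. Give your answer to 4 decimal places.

0.8075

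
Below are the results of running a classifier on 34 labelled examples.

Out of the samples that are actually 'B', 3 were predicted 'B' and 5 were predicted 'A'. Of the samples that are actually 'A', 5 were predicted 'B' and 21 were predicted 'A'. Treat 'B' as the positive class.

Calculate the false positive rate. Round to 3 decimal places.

FPR = FP/(FP+TN) = 5/(5+21) = 0.192

0.192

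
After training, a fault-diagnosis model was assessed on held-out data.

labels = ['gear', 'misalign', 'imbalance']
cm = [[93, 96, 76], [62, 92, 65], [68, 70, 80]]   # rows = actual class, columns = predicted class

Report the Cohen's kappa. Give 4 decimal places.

Observed agreement pₒ = trace/N = 265/702 = 0.37749
Expected agreement pₑ = Σ (rowᵢ·colᵢ)/N² = (265·223 + 219·258 + 218·221)/702² = 0.33233
κ = (pₒ − pₑ)/(1 − pₑ) = (0.37749 − 0.33233)/(1 − 0.33233) = 0.0676

0.0676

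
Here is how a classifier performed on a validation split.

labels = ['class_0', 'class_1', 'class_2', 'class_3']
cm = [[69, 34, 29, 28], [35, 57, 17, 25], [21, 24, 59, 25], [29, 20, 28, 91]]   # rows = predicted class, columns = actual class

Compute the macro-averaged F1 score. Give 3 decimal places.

Per-class F1 score (2·TP/(2·TP+FP+FN)):
  class_0: TP=69, FP=34+29+28=91, FN=35+21+29=85 → 138/314 = 0.4395
  class_1: TP=57, FP=35+17+25=77, FN=34+24+20=78 → 114/269 = 0.4238
  class_2: TP=59, FP=21+24+25=70, FN=29+17+28=74 → 118/262 = 0.4504
  class_3: TP=91, FP=29+20+28=77, FN=28+25+25=78 → 182/337 = 0.5401
Macro-F1 score = mean = (0.4395 + 0.4238 + 0.4504 + 0.5401) / 4 = 0.463

0.463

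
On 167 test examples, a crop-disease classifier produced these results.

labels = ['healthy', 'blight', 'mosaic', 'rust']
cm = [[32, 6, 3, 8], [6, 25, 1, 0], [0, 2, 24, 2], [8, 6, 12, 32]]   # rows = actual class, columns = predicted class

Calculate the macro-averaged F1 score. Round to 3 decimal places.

0.681

Per-class F1 score (2·TP/(2·TP+FP+FN)):
  healthy: TP=32, FP=6+0+8=14, FN=6+3+8=17 → 64/95 = 0.6737
  blight: TP=25, FP=6+2+6=14, FN=6+1+0=7 → 50/71 = 0.7042
  mosaic: TP=24, FP=3+1+12=16, FN=0+2+2=4 → 48/68 = 0.7059
  rust: TP=32, FP=8+0+2=10, FN=8+6+12=26 → 64/100 = 0.6400
Macro-F1 score = mean = (0.6737 + 0.7042 + 0.7059 + 0.6400) / 4 = 0.681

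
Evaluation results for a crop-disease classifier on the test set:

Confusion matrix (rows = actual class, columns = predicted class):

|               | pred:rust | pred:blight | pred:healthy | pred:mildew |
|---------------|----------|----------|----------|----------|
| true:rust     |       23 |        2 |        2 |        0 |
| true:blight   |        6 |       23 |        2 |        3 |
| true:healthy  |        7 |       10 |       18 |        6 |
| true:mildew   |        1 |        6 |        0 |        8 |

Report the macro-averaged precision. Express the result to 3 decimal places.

0.618

Per-class precision (TP/(TP+FP)):
  rust: TP=23, FP=6+7+1=14 → 23/37 = 0.6216
  blight: TP=23, FP=2+10+6=18 → 23/41 = 0.5610
  healthy: TP=18, FP=2+2+0=4 → 18/22 = 0.8182
  mildew: TP=8, FP=0+3+6=9 → 8/17 = 0.4706
Macro-precision = mean = (0.6216 + 0.5610 + 0.8182 + 0.4706) / 4 = 0.618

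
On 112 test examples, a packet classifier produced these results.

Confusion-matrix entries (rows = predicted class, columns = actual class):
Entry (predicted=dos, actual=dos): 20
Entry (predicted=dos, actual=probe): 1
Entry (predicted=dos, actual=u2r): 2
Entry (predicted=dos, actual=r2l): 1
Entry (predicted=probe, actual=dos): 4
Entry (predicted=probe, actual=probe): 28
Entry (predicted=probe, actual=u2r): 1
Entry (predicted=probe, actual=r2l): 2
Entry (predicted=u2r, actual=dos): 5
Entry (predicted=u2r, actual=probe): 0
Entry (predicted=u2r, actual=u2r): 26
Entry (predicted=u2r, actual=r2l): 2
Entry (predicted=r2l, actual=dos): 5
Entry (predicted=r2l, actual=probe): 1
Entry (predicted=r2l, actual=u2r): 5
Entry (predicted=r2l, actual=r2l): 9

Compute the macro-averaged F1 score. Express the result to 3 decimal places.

0.714

Per-class F1 score (2·TP/(2·TP+FP+FN)):
  dos: TP=20, FP=1+2+1=4, FN=4+5+5=14 → 40/58 = 0.6897
  probe: TP=28, FP=4+1+2=7, FN=1+0+1=2 → 56/65 = 0.8615
  u2r: TP=26, FP=5+0+2=7, FN=2+1+5=8 → 52/67 = 0.7761
  r2l: TP=9, FP=5+1+5=11, FN=1+2+2=5 → 18/34 = 0.5294
Macro-F1 score = mean = (0.6897 + 0.8615 + 0.7761 + 0.5294) / 4 = 0.714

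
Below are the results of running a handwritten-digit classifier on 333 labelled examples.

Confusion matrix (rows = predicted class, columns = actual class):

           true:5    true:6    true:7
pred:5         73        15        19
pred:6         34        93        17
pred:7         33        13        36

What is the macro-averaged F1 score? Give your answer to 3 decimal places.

Per-class F1 score (2·TP/(2·TP+FP+FN)):
  5: TP=73, FP=15+19=34, FN=34+33=67 → 146/247 = 0.5911
  6: TP=93, FP=34+17=51, FN=15+13=28 → 186/265 = 0.7019
  7: TP=36, FP=33+13=46, FN=19+17=36 → 72/154 = 0.4675
Macro-F1 score = mean = (0.5911 + 0.7019 + 0.4675) / 3 = 0.587

0.587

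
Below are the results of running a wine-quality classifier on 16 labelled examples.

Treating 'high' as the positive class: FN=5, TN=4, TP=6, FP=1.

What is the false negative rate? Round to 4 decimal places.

0.4545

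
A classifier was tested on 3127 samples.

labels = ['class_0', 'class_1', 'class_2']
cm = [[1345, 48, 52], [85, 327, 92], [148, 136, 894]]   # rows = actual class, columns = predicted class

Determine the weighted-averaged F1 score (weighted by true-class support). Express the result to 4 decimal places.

0.8190

Per-class F1 score (2·TP/(2·TP+FP+FN)):
  class_0: TP=1345, FP=85+148=233, FN=48+52=100 → 2690/3023 = 0.88984
  class_1: TP=327, FP=48+136=184, FN=85+92=177 → 654/1015 = 0.64433
  class_2: TP=894, FP=52+92=144, FN=148+136=284 → 1788/2216 = 0.80686
Weighted-F1 score = Σ (supportᵢ/N)·F1 scoreᵢ with N=3127: (1445/3127)·0.88984 + (504/3127)·0.64433 + (1178/3127)·0.80686 = 0.8190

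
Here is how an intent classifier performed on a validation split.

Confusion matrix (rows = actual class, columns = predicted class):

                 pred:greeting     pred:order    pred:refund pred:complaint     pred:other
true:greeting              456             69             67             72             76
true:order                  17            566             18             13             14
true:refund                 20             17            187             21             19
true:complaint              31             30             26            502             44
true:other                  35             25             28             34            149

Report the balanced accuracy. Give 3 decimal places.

0.714

Balanced accuracy = mean of per-class recall.
  greeting: recall = 456/740 = 0.6162
  order: recall = 566/628 = 0.9013
  refund: recall = 187/264 = 0.7083
  complaint: recall = 502/633 = 0.7930
  other: recall = 149/271 = 0.5498
Mean = (0.6162 + 0.9013 + 0.7083 + 0.7930 + 0.5498) / 5 = 0.714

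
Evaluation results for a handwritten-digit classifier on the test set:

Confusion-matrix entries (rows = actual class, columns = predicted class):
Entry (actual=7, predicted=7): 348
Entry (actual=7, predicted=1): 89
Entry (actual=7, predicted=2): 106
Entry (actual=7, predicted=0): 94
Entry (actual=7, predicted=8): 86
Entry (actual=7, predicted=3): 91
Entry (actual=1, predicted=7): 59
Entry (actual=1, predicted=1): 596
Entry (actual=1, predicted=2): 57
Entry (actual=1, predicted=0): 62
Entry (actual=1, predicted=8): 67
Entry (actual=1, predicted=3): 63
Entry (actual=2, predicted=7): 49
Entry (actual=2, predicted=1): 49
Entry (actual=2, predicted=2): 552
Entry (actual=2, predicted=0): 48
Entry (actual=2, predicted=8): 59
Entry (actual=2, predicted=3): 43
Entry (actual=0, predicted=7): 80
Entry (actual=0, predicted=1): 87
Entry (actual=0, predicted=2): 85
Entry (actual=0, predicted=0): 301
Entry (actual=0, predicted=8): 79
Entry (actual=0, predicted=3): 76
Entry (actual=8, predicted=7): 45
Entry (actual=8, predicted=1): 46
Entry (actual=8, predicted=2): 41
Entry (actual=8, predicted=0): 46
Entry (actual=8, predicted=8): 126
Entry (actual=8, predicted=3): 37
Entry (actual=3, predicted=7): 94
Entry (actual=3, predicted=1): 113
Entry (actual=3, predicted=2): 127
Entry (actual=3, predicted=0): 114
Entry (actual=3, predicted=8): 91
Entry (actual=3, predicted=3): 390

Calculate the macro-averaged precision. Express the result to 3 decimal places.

0.492

Per-class precision (TP/(TP+FP)):
  7: TP=348, FP=59+49+80+45+94=327 → 348/675 = 0.5156
  1: TP=596, FP=89+49+87+46+113=384 → 596/980 = 0.6082
  2: TP=552, FP=106+57+85+41+127=416 → 552/968 = 0.5702
  0: TP=301, FP=94+62+48+46+114=364 → 301/665 = 0.4526
  8: TP=126, FP=86+67+59+79+91=382 → 126/508 = 0.2480
  3: TP=390, FP=91+63+43+76+37=310 → 390/700 = 0.5571
Macro-precision = mean = (0.5156 + 0.6082 + 0.5702 + 0.4526 + 0.2480 + 0.5571) / 6 = 0.492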